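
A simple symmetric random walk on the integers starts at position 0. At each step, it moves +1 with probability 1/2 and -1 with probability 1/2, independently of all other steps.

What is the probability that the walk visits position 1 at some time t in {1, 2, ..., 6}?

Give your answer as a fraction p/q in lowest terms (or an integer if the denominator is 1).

Answer: 11/16

Derivation:
Count via complement. Let g(t,s) = #length-t paths at position s with S_1..S_t all ≠ 1.
g(t,s) = g(t-1,s-1) + g(t-1,s+1) for s ≠ 1; g(t,1) = 0.
t=0: g(0,0)=1
t=1: g(1,-1)=1
t=2: g(2,-2)=1 g(2,0)=1
t=3: g(3,-3)=1 g(3,-1)=2
t=4: g(4,-4)=1 g(4,-2)=3 g(4,0)=2
t=5: g(5,-5)=1 g(5,-3)=4 g(5,-1)=5
t=6: g(6,-6)=1 g(6,-4)=5 g(6,-2)=9 g(6,0)=5
Paths never hitting 1: Σ_s g(6,s) = 20
Paths hitting 1: 2^6 - 20 = 44
P = 44/64 = 11/16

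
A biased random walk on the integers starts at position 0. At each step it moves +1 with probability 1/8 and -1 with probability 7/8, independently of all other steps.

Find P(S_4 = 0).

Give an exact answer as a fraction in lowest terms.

To reach position 0 after 4 steps: need 2 steps of +1 and 2 steps of -1.
Number of such sequences: C(4,2) = 6
Each has probability (1/8)^2 · (7/8)^2 = 49/4096
P = 6 · 49/4096 = 147/2048

Answer: 147/2048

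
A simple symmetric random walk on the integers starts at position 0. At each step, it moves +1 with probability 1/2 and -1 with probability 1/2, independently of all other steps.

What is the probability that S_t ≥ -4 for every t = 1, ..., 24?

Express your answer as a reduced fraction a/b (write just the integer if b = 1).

Let f(t,s) = #length-t paths at position s with S_1..S_t all ≥ -4.
f(t,s) = f(t-1,s-1) + f(t-1,s+1) for s ≥ -4; f(t,s) = 0 for s < -4.
t=0: f(0,0)=1
t=1: f(1,-1)=1 f(1,1)=1
t=2: f(2,-2)=1 f(2,0)=2 f(2,2)=1
t=3: f(3,-3)=1 f(3,-1)=3 f(3,1)=3 f(3,3)=1
t=4: f(4,-4)=1 f(4,-2)=4 f(4,0)=6 f(4,2)=4 f(4,4)=1
t=5: f(5,-3)=5 f(5,-1)=10 f(5,1)=10 f(5,3)=5 f(5,5)=1
t=6: f(6,-4)=5 f(6,-2)=15 f(6,0)=20 f(6,2)=15 f(6,4)=6 f(6,6)=1
t=7: f(7,-3)=20 f(7,-1)=35 f(7,1)=35 f(7,3)=21 f(7,5)=7 f(7,7)=1
t=8: f(8,-4)=20 f(8,-2)=55 f(8,0)=70 f(8,2)=56 f(8,4)=28 f(8,6)=8 f(8,8)=1
t=9: f(9,-3)=75 f(9,-1)=125 f(9,1)=126 f(9,3)=84 f(9,5)=36 f(9,7)=9 f(9,9)=1
t=10: f(10,-4)=75 f(10,-2)=200 f(10,0)=251 f(10,2)=210 f(10,4)=120 f(10,6)=45 f(10,8)=10 f(10,10)=1
t=11: f(11,-3)=275 f(11,-1)=451 f(11,1)=461 f(11,3)=330 f(11,5)=165 f(11,7)=55 f(11,9)=11 f(11,11)=1
t=12: f(12,-4)=275 f(12,-2)=726 f(12,0)=912 f(12,2)=791 f(12,4)=495 f(12,6)=220 f(12,8)=66 f(12,10)=12 f(12,12)=1
t=13: f(13,-3)=1001 f(13,-1)=1638 f(13,1)=1703 f(13,3)=1286 f(13,5)=715 f(13,7)=286 f(13,9)=78 f(13,11)=13 f(13,13)=1
t=14: f(14,-4)=1001 f(14,-2)=2639 f(14,0)=3341 f(14,2)=2989 f(14,4)=2001 f(14,6)=1001 f(14,8)=364 f(14,10)=91 f(14,12)=14 f(14,14)=1
t=15: f(15,-3)=3640 f(15,-1)=5980 f(15,1)=6330 f(15,3)=4990 f(15,5)=3002 f(15,7)=1365 f(15,9)=455 f(15,11)=105 f(15,13)=15 f(15,15)=1
t=16: f(16,-4)=3640 f(16,-2)=9620 f(16,0)=12310 f(16,2)=11320 f(16,4)=7992 f(16,6)=4367 f(16,8)=1820 f(16,10)=560 f(16,12)=120 f(16,14)=16 f(16,16)=1
t=17: f(17,-3)=13260 f(17,-1)=21930 f(17,1)=23630 f(17,3)=19312 f(17,5)=12359 f(17,7)=6187 f(17,9)=2380 f(17,11)=680 f(17,13)=136 f(17,15)=17 f(17,17)=1
t=18: f(18,-4)=13260 f(18,-2)=35190 f(18,0)=45560 f(18,2)=42942 f(18,4)=31671 f(18,6)=18546 f(18,8)=8567 f(18,10)=3060 f(18,12)=816 f(18,14)=153 f(18,16)=18 f(18,18)=1
t=19: f(19,-3)=48450 f(19,-1)=80750 f(19,1)=88502 f(19,3)=74613 f(19,5)=50217 f(19,7)=27113 f(19,9)=11627 f(19,11)=3876 f(19,13)=969 f(19,15)=171 f(19,17)=19 f(19,19)=1
t=20: f(20,-4)=48450 f(20,-2)=129200 f(20,0)=169252 f(20,2)=163115 f(20,4)=124830 f(20,6)=77330 f(20,8)=38740 f(20,10)=15503 f(20,12)=4845 f(20,14)=1140 f(20,16)=190 f(20,18)=20 f(20,20)=1
t=21: f(21,-3)=177650 f(21,-1)=298452 f(21,1)=332367 f(21,3)=287945 f(21,5)=202160 f(21,7)=116070 f(21,9)=54243 f(21,11)=20348 f(21,13)=5985 f(21,15)=1330 f(21,17)=210 f(21,19)=21 f(21,21)=1
t=22: f(22,-4)=177650 f(22,-2)=476102 f(22,0)=630819 f(22,2)=620312 f(22,4)=490105 f(22,6)=318230 f(22,8)=170313 f(22,10)=74591 f(22,12)=26333 f(22,14)=7315 f(22,16)=1540 f(22,18)=231 f(22,20)=22 f(22,22)=1
t=23: f(23,-3)=653752 f(23,-1)=1106921 f(23,1)=1251131 f(23,3)=1110417 f(23,5)=808335 f(23,7)=488543 f(23,9)=244904 f(23,11)=100924 f(23,13)=33648 f(23,15)=8855 f(23,17)=1771 f(23,19)=253 f(23,21)=23 f(23,23)=1
t=24: f(24,-4)=653752 f(24,-2)=1760673 f(24,0)=2358052 f(24,2)=2361548 f(24,4)=1918752 f(24,6)=1296878 f(24,8)=733447 f(24,10)=345828 f(24,12)=134572 f(24,14)=42503 f(24,16)=10626 f(24,18)=2024 f(24,20)=276 f(24,22)=24 f(24,24)=1
Σ_s f(24,s) = 11618956
P = 11618956/16777216 = 2904739/4194304

Answer: 2904739/4194304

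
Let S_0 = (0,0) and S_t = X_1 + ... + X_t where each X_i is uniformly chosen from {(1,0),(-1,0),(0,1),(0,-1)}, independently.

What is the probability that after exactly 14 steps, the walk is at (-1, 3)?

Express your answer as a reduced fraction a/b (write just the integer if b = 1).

Let h be the number of horizontal steps (so 14-h are vertical). To end at (-1,3) need (h-1)/2 right-steps and ((14-h)+3)/2 up-steps.
Sum over h with 1 ≤ h ≤ 11, h ≡ 1 (mod 2), 14-h ≡ 1 (mod 2):
h=1: C(14,1)·C(1,0)·C(13,8) = 14·1·1287 = 18018
h=3: C(14,3)·C(3,1)·C(11,7) = 364·3·330 = 360360
h=5: C(14,5)·C(5,2)·C(9,6) = 2002·10·84 = 1681680
h=7: C(14,7)·C(7,3)·C(7,5) = 3432·35·21 = 2522520
h=9: C(14,9)·C(9,4)·C(5,4) = 2002·126·5 = 1261260
h=11: C(14,11)·C(11,5)·C(3,3) = 364·462·1 = 168168
Total favorable: 6012006
Total paths: 4^14 = 268435456
P = 6012006/268435456 = 3006003/134217728

Answer: 3006003/134217728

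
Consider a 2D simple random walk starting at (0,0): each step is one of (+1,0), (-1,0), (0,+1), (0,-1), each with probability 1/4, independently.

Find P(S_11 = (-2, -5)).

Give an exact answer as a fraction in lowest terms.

Answer: 9075/2097152

Derivation:
Let h be the number of horizontal steps (so 11-h are vertical). To end at (-2,-5) need (h-2)/2 right-steps and ((11-h)-5)/2 up-steps.
Sum over h with 2 ≤ h ≤ 6, h ≡ 0 (mod 2), 11-h ≡ 1 (mod 2):
h=2: C(11,2)·C(2,0)·C(9,2) = 55·1·36 = 1980
h=4: C(11,4)·C(4,1)·C(7,1) = 330·4·7 = 9240
h=6: C(11,6)·C(6,2)·C(5,0) = 462·15·1 = 6930
Total favorable: 18150
Total paths: 4^11 = 4194304
P = 18150/4194304 = 9075/2097152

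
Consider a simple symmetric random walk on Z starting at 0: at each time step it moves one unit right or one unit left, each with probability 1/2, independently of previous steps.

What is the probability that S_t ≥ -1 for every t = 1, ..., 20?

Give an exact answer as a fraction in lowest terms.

Answer: 88179/262144

Derivation:
Let f(t,s) = #length-t paths at position s with S_1..S_t all ≥ -1.
f(t,s) = f(t-1,s-1) + f(t-1,s+1) for s ≥ -1; f(t,s) = 0 for s < -1.
t=0: f(0,0)=1
t=1: f(1,-1)=1 f(1,1)=1
t=2: f(2,0)=2 f(2,2)=1
t=3: f(3,-1)=2 f(3,1)=3 f(3,3)=1
t=4: f(4,0)=5 f(4,2)=4 f(4,4)=1
t=5: f(5,-1)=5 f(5,1)=9 f(5,3)=5 f(5,5)=1
t=6: f(6,0)=14 f(6,2)=14 f(6,4)=6 f(6,6)=1
t=7: f(7,-1)=14 f(7,1)=28 f(7,3)=20 f(7,5)=7 f(7,7)=1
t=8: f(8,0)=42 f(8,2)=48 f(8,4)=27 f(8,6)=8 f(8,8)=1
t=9: f(9,-1)=42 f(9,1)=90 f(9,3)=75 f(9,5)=35 f(9,7)=9 f(9,9)=1
t=10: f(10,0)=132 f(10,2)=165 f(10,4)=110 f(10,6)=44 f(10,8)=10 f(10,10)=1
t=11: f(11,-1)=132 f(11,1)=297 f(11,3)=275 f(11,5)=154 f(11,7)=54 f(11,9)=11 f(11,11)=1
t=12: f(12,0)=429 f(12,2)=572 f(12,4)=429 f(12,6)=208 f(12,8)=65 f(12,10)=12 f(12,12)=1
t=13: f(13,-1)=429 f(13,1)=1001 f(13,3)=1001 f(13,5)=637 f(13,7)=273 f(13,9)=77 f(13,11)=13 f(13,13)=1
t=14: f(14,0)=1430 f(14,2)=2002 f(14,4)=1638 f(14,6)=910 f(14,8)=350 f(14,10)=90 f(14,12)=14 f(14,14)=1
t=15: f(15,-1)=1430 f(15,1)=3432 f(15,3)=3640 f(15,5)=2548 f(15,7)=1260 f(15,9)=440 f(15,11)=104 f(15,13)=15 f(15,15)=1
t=16: f(16,0)=4862 f(16,2)=7072 f(16,4)=6188 f(16,6)=3808 f(16,8)=1700 f(16,10)=544 f(16,12)=119 f(16,14)=16 f(16,16)=1
t=17: f(17,-1)=4862 f(17,1)=11934 f(17,3)=13260 f(17,5)=9996 f(17,7)=5508 f(17,9)=2244 f(17,11)=663 f(17,13)=135 f(17,15)=17 f(17,17)=1
t=18: f(18,0)=16796 f(18,2)=25194 f(18,4)=23256 f(18,6)=15504 f(18,8)=7752 f(18,10)=2907 f(18,12)=798 f(18,14)=152 f(18,16)=18 f(18,18)=1
t=19: f(19,-1)=16796 f(19,1)=41990 f(19,3)=48450 f(19,5)=38760 f(19,7)=23256 f(19,9)=10659 f(19,11)=3705 f(19,13)=950 f(19,15)=170 f(19,17)=19 f(19,19)=1
t=20: f(20,0)=58786 f(20,2)=90440 f(20,4)=87210 f(20,6)=62016 f(20,8)=33915 f(20,10)=14364 f(20,12)=4655 f(20,14)=1120 f(20,16)=189 f(20,18)=20 f(20,20)=1
Σ_s f(20,s) = 352716
P = 352716/1048576 = 88179/262144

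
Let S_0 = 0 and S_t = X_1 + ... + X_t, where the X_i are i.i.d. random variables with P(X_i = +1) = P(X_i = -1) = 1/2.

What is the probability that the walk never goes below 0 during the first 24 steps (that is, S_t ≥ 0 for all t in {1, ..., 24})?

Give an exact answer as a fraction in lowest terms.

Let f(t,s) = #length-t paths at position s with S_1..S_t all ≥ 0.
f(t,s) = f(t-1,s-1) + f(t-1,s+1) for s ≥ 0; f(t,s) = 0 for s < 0.
t=0: f(0,0)=1
t=1: f(1,1)=1
t=2: f(2,0)=1 f(2,2)=1
t=3: f(3,1)=2 f(3,3)=1
t=4: f(4,0)=2 f(4,2)=3 f(4,4)=1
t=5: f(5,1)=5 f(5,3)=4 f(5,5)=1
t=6: f(6,0)=5 f(6,2)=9 f(6,4)=5 f(6,6)=1
t=7: f(7,1)=14 f(7,3)=14 f(7,5)=6 f(7,7)=1
t=8: f(8,0)=14 f(8,2)=28 f(8,4)=20 f(8,6)=7 f(8,8)=1
t=9: f(9,1)=42 f(9,3)=48 f(9,5)=27 f(9,7)=8 f(9,9)=1
t=10: f(10,0)=42 f(10,2)=90 f(10,4)=75 f(10,6)=35 f(10,8)=9 f(10,10)=1
t=11: f(11,1)=132 f(11,3)=165 f(11,5)=110 f(11,7)=44 f(11,9)=10 f(11,11)=1
t=12: f(12,0)=132 f(12,2)=297 f(12,4)=275 f(12,6)=154 f(12,8)=54 f(12,10)=11 f(12,12)=1
t=13: f(13,1)=429 f(13,3)=572 f(13,5)=429 f(13,7)=208 f(13,9)=65 f(13,11)=12 f(13,13)=1
t=14: f(14,0)=429 f(14,2)=1001 f(14,4)=1001 f(14,6)=637 f(14,8)=273 f(14,10)=77 f(14,12)=13 f(14,14)=1
t=15: f(15,1)=1430 f(15,3)=2002 f(15,5)=1638 f(15,7)=910 f(15,9)=350 f(15,11)=90 f(15,13)=14 f(15,15)=1
t=16: f(16,0)=1430 f(16,2)=3432 f(16,4)=3640 f(16,6)=2548 f(16,8)=1260 f(16,10)=440 f(16,12)=104 f(16,14)=15 f(16,16)=1
t=17: f(17,1)=4862 f(17,3)=7072 f(17,5)=6188 f(17,7)=3808 f(17,9)=1700 f(17,11)=544 f(17,13)=119 f(17,15)=16 f(17,17)=1
t=18: f(18,0)=4862 f(18,2)=11934 f(18,4)=13260 f(18,6)=9996 f(18,8)=5508 f(18,10)=2244 f(18,12)=663 f(18,14)=135 f(18,16)=17 f(18,18)=1
t=19: f(19,1)=16796 f(19,3)=25194 f(19,5)=23256 f(19,7)=15504 f(19,9)=7752 f(19,11)=2907 f(19,13)=798 f(19,15)=152 f(19,17)=18 f(19,19)=1
t=20: f(20,0)=16796 f(20,2)=41990 f(20,4)=48450 f(20,6)=38760 f(20,8)=23256 f(20,10)=10659 f(20,12)=3705 f(20,14)=950 f(20,16)=170 f(20,18)=19 f(20,20)=1
t=21: f(21,1)=58786 f(21,3)=90440 f(21,5)=87210 f(21,7)=62016 f(21,9)=33915 f(21,11)=14364 f(21,13)=4655 f(21,15)=1120 f(21,17)=189 f(21,19)=20 f(21,21)=1
t=22: f(22,0)=58786 f(22,2)=149226 f(22,4)=177650 f(22,6)=149226 f(22,8)=95931 f(22,10)=48279 f(22,12)=19019 f(22,14)=5775 f(22,16)=1309 f(22,18)=209 f(22,20)=21 f(22,22)=1
t=23: f(23,1)=208012 f(23,3)=326876 f(23,5)=326876 f(23,7)=245157 f(23,9)=144210 f(23,11)=67298 f(23,13)=24794 f(23,15)=7084 f(23,17)=1518 f(23,19)=230 f(23,21)=22 f(23,23)=1
t=24: f(24,0)=208012 f(24,2)=534888 f(24,4)=653752 f(24,6)=572033 f(24,8)=389367 f(24,10)=211508 f(24,12)=92092 f(24,14)=31878 f(24,16)=8602 f(24,18)=1748 f(24,20)=252 f(24,22)=23 f(24,24)=1
Σ_s f(24,s) = 2704156
P = 2704156/16777216 = 676039/4194304

Answer: 676039/4194304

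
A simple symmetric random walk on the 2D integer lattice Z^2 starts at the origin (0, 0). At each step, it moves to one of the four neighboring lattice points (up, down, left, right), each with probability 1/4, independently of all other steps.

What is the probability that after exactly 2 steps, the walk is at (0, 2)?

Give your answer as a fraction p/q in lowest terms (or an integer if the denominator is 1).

Let h be the number of horizontal steps (so 2-h are vertical). To end at (0,2) need (h+0)/2 right-steps and ((2-h)+2)/2 up-steps.
Sum over h with 0 ≤ h ≤ 0, h ≡ 0 (mod 2), 2-h ≡ 0 (mod 2):
h=0: C(2,0)·C(0,0)·C(2,2) = 1·1·1 = 1
Total favorable: 1
Total paths: 4^2 = 16
P = 1/16 = 1/16

Answer: 1/16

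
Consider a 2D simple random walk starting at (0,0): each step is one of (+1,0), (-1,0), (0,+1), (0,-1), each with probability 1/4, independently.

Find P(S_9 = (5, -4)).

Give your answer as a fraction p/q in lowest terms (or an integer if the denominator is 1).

Let h be the number of horizontal steps (so 9-h are vertical). To end at (5,-4) need (h+5)/2 right-steps and ((9-h)-4)/2 up-steps.
Sum over h with 5 ≤ h ≤ 5, h ≡ 1 (mod 2), 9-h ≡ 0 (mod 2):
h=5: C(9,5)·C(5,5)·C(4,0) = 126·1·1 = 126
Total favorable: 126
Total paths: 4^9 = 262144
P = 126/262144 = 63/131072

Answer: 63/131072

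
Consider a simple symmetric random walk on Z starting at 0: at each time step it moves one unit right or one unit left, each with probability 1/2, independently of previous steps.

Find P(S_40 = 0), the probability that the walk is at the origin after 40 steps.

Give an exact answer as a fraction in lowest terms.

To return to 0 after 40 steps: need exactly 20 steps of +1 and 20 of -1.
Favorable paths: C(40,20) = 137846528820
Total paths: 2^40 = 1099511627776
P = 137846528820/1099511627776 = 34461632205/274877906944

Answer: 34461632205/274877906944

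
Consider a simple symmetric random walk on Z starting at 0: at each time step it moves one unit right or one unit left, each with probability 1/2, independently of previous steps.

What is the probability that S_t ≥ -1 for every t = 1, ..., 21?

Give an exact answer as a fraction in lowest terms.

Let f(t,s) = #length-t paths at position s with S_1..S_t all ≥ -1.
f(t,s) = f(t-1,s-1) + f(t-1,s+1) for s ≥ -1; f(t,s) = 0 for s < -1.
t=0: f(0,0)=1
t=1: f(1,-1)=1 f(1,1)=1
t=2: f(2,0)=2 f(2,2)=1
t=3: f(3,-1)=2 f(3,1)=3 f(3,3)=1
t=4: f(4,0)=5 f(4,2)=4 f(4,4)=1
t=5: f(5,-1)=5 f(5,1)=9 f(5,3)=5 f(5,5)=1
t=6: f(6,0)=14 f(6,2)=14 f(6,4)=6 f(6,6)=1
t=7: f(7,-1)=14 f(7,1)=28 f(7,3)=20 f(7,5)=7 f(7,7)=1
t=8: f(8,0)=42 f(8,2)=48 f(8,4)=27 f(8,6)=8 f(8,8)=1
t=9: f(9,-1)=42 f(9,1)=90 f(9,3)=75 f(9,5)=35 f(9,7)=9 f(9,9)=1
t=10: f(10,0)=132 f(10,2)=165 f(10,4)=110 f(10,6)=44 f(10,8)=10 f(10,10)=1
t=11: f(11,-1)=132 f(11,1)=297 f(11,3)=275 f(11,5)=154 f(11,7)=54 f(11,9)=11 f(11,11)=1
t=12: f(12,0)=429 f(12,2)=572 f(12,4)=429 f(12,6)=208 f(12,8)=65 f(12,10)=12 f(12,12)=1
t=13: f(13,-1)=429 f(13,1)=1001 f(13,3)=1001 f(13,5)=637 f(13,7)=273 f(13,9)=77 f(13,11)=13 f(13,13)=1
t=14: f(14,0)=1430 f(14,2)=2002 f(14,4)=1638 f(14,6)=910 f(14,8)=350 f(14,10)=90 f(14,12)=14 f(14,14)=1
t=15: f(15,-1)=1430 f(15,1)=3432 f(15,3)=3640 f(15,5)=2548 f(15,7)=1260 f(15,9)=440 f(15,11)=104 f(15,13)=15 f(15,15)=1
t=16: f(16,0)=4862 f(16,2)=7072 f(16,4)=6188 f(16,6)=3808 f(16,8)=1700 f(16,10)=544 f(16,12)=119 f(16,14)=16 f(16,16)=1
t=17: f(17,-1)=4862 f(17,1)=11934 f(17,3)=13260 f(17,5)=9996 f(17,7)=5508 f(17,9)=2244 f(17,11)=663 f(17,13)=135 f(17,15)=17 f(17,17)=1
t=18: f(18,0)=16796 f(18,2)=25194 f(18,4)=23256 f(18,6)=15504 f(18,8)=7752 f(18,10)=2907 f(18,12)=798 f(18,14)=152 f(18,16)=18 f(18,18)=1
t=19: f(19,-1)=16796 f(19,1)=41990 f(19,3)=48450 f(19,5)=38760 f(19,7)=23256 f(19,9)=10659 f(19,11)=3705 f(19,13)=950 f(19,15)=170 f(19,17)=19 f(19,19)=1
t=20: f(20,0)=58786 f(20,2)=90440 f(20,4)=87210 f(20,6)=62016 f(20,8)=33915 f(20,10)=14364 f(20,12)=4655 f(20,14)=1120 f(20,16)=189 f(20,18)=20 f(20,20)=1
t=21: f(21,-1)=58786 f(21,1)=149226 f(21,3)=177650 f(21,5)=149226 f(21,7)=95931 f(21,9)=48279 f(21,11)=19019 f(21,13)=5775 f(21,15)=1309 f(21,17)=209 f(21,19)=21 f(21,21)=1
Σ_s f(21,s) = 705432
P = 705432/2097152 = 88179/262144

Answer: 88179/262144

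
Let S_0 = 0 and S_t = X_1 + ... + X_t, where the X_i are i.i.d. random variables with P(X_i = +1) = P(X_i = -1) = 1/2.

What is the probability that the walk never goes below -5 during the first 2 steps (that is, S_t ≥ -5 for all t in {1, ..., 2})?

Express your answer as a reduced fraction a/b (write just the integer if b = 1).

Let f(t,s) = #length-t paths at position s with S_1..S_t all ≥ -5.
f(t,s) = f(t-1,s-1) + f(t-1,s+1) for s ≥ -5; f(t,s) = 0 for s < -5.
t=0: f(0,0)=1
t=1: f(1,-1)=1 f(1,1)=1
t=2: f(2,-2)=1 f(2,0)=2 f(2,2)=1
Σ_s f(2,s) = 4
P = 4/4 = 1

Answer: 1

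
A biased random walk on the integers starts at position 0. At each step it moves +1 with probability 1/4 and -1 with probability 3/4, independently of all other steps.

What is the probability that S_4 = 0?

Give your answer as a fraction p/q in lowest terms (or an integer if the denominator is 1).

Answer: 27/128

Derivation:
To be at 0 after 4 steps: need exactly 2 steps of +1 and 2 of -1.
Number of such sequences: C(4,2) = 6
Each has probability (1/4)^2 · (3/4)^2 = 9/256
P = 6 · 9/256 = 27/128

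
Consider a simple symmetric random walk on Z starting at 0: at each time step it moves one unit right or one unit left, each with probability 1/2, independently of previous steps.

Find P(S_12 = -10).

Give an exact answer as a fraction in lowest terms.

Answer: 3/1024

Derivation:
To reach position -10 after 12 steps: need 1 step of +1 and 11 of -1.
Favorable paths: C(12,1) = 12
Total paths: 2^12 = 4096
P = 12/4096 = 3/1024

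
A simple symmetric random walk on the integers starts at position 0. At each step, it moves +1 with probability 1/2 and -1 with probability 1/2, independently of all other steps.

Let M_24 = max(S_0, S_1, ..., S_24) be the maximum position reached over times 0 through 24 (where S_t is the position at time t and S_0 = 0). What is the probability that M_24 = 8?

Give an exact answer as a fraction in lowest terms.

Answer: 735471/16777216

Derivation:
Let M_24 = max(S_0,...,S_24). Use the reflection principle: for j ≥ 1, #{paths with M_24 ≥ j} = #{S_24 ≥ j} + #{S_24 ≥ j+1}.
By reflection, #{M_24 ≥ 8} = #{S_24 ≥ 8} + #{S_24 ≥ 9} = 1271626 + 536155 = 1807781.
#{M_24 ≥ 9} = #{S_24 ≥ 9} + #{S_24 ≥ 10} = 536155 + 536155 = 1072310.
#{M_24 = 8} = 1807781 - 1072310 = 735471.
P(M_24 = 8) = 735471/16777216 = 735471/16777216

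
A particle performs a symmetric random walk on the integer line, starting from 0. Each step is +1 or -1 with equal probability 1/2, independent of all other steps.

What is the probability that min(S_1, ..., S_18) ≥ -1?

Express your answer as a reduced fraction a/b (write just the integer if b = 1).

Let f(t,s) = #length-t paths at position s with S_1..S_t all ≥ -1.
f(t,s) = f(t-1,s-1) + f(t-1,s+1) for s ≥ -1; f(t,s) = 0 for s < -1.
t=0: f(0,0)=1
t=1: f(1,-1)=1 f(1,1)=1
t=2: f(2,0)=2 f(2,2)=1
t=3: f(3,-1)=2 f(3,1)=3 f(3,3)=1
t=4: f(4,0)=5 f(4,2)=4 f(4,4)=1
t=5: f(5,-1)=5 f(5,1)=9 f(5,3)=5 f(5,5)=1
t=6: f(6,0)=14 f(6,2)=14 f(6,4)=6 f(6,6)=1
t=7: f(7,-1)=14 f(7,1)=28 f(7,3)=20 f(7,5)=7 f(7,7)=1
t=8: f(8,0)=42 f(8,2)=48 f(8,4)=27 f(8,6)=8 f(8,8)=1
t=9: f(9,-1)=42 f(9,1)=90 f(9,3)=75 f(9,5)=35 f(9,7)=9 f(9,9)=1
t=10: f(10,0)=132 f(10,2)=165 f(10,4)=110 f(10,6)=44 f(10,8)=10 f(10,10)=1
t=11: f(11,-1)=132 f(11,1)=297 f(11,3)=275 f(11,5)=154 f(11,7)=54 f(11,9)=11 f(11,11)=1
t=12: f(12,0)=429 f(12,2)=572 f(12,4)=429 f(12,6)=208 f(12,8)=65 f(12,10)=12 f(12,12)=1
t=13: f(13,-1)=429 f(13,1)=1001 f(13,3)=1001 f(13,5)=637 f(13,7)=273 f(13,9)=77 f(13,11)=13 f(13,13)=1
t=14: f(14,0)=1430 f(14,2)=2002 f(14,4)=1638 f(14,6)=910 f(14,8)=350 f(14,10)=90 f(14,12)=14 f(14,14)=1
t=15: f(15,-1)=1430 f(15,1)=3432 f(15,3)=3640 f(15,5)=2548 f(15,7)=1260 f(15,9)=440 f(15,11)=104 f(15,13)=15 f(15,15)=1
t=16: f(16,0)=4862 f(16,2)=7072 f(16,4)=6188 f(16,6)=3808 f(16,8)=1700 f(16,10)=544 f(16,12)=119 f(16,14)=16 f(16,16)=1
t=17: f(17,-1)=4862 f(17,1)=11934 f(17,3)=13260 f(17,5)=9996 f(17,7)=5508 f(17,9)=2244 f(17,11)=663 f(17,13)=135 f(17,15)=17 f(17,17)=1
t=18: f(18,0)=16796 f(18,2)=25194 f(18,4)=23256 f(18,6)=15504 f(18,8)=7752 f(18,10)=2907 f(18,12)=798 f(18,14)=152 f(18,16)=18 f(18,18)=1
Σ_s f(18,s) = 92378
P = 92378/262144 = 46189/131072

Answer: 46189/131072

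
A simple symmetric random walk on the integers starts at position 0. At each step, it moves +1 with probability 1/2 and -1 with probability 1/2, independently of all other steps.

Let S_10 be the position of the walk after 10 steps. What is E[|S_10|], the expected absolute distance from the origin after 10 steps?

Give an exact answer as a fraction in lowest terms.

Answer: 315/128

Derivation:
S_10 takes values m ≡ 0 (mod 2) with |m| ≤ 10; P(S_10=m) = C(10,(10+m)/2)/2^10.
Total paths: 2^10 = 1024
Distribution: P(S=-10)=1/1024, P(S=-8)=10/1024, P(S=-6)=45/1024, P(S=-4)=120/1024, P(S=-2)=210/1024, P(S=0)=252/1024, P(S=2)=210/1024, P(S=4)=120/1024, P(S=6)=45/1024, P(S=8)=10/1024, P(S=10)=1/1024
E[|S_10|] = Σ_m |m|·P(S_10=m) = 2520/1024 = 315/128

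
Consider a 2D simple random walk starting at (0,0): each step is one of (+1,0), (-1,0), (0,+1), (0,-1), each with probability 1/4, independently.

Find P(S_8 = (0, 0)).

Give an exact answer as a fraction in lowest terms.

Let h be the number of horizontal steps (so 8-h are vertical). To end at (0,0) need (h+0)/2 right-steps and ((8-h)+0)/2 up-steps.
Sum over h with 0 ≤ h ≤ 8, h ≡ 0 (mod 2), 8-h ≡ 0 (mod 2):
h=0: C(8,0)·C(0,0)·C(8,4) = 1·1·70 = 70
h=2: C(8,2)·C(2,1)·C(6,3) = 28·2·20 = 1120
h=4: C(8,4)·C(4,2)·C(4,2) = 70·6·6 = 2520
h=6: C(8,6)·C(6,3)·C(2,1) = 28·20·2 = 1120
h=8: C(8,8)·C(8,4)·C(0,0) = 1·70·1 = 70
Total favorable: 4900
Total paths: 4^8 = 65536
P = 4900/65536 = 1225/16384

Answer: 1225/16384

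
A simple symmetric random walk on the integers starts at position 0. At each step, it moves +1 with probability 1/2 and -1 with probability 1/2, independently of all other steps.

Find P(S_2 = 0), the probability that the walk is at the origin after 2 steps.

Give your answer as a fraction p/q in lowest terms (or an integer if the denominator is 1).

Answer: 1/2

Derivation:
To return to 0 after 2 steps: need exactly 1 step of +1 and 1 of -1.
Favorable paths: C(2,1) = 2
Total paths: 2^2 = 4
P = 2/4 = 1/2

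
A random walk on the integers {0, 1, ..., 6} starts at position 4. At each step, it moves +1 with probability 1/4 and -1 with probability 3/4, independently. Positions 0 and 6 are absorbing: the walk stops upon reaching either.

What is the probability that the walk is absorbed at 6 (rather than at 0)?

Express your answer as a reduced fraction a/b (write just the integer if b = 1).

Biased walk: p = 1/4, q = 3/4, r = q/p = 3
Gambler's ruin: P(hit 6 before 0 | start at 4) = (1 - r^a)/(1 - r^N)
r^4 = 81; r^6 = 729
P = (1 - 81) / (1 - 729) = -80 / -728 = 10/91

Answer: 10/91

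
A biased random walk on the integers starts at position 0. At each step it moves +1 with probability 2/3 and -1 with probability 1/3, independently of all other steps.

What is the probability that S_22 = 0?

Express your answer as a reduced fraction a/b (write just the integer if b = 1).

Answer: 481574912/10460353203

Derivation:
To reach position 0 after 22 steps: need 11 steps of +1 and 11 steps of -1.
Number of such sequences: C(22,11) = 705432
Each has probability (2/3)^11 · (1/3)^11 = 2048/31381059609
P = 705432 · 2048/31381059609 = 481574912/10460353203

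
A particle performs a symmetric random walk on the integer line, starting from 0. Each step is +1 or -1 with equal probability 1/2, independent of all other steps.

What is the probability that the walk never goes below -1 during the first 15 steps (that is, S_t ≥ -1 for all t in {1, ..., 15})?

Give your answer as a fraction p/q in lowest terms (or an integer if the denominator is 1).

Answer: 6435/16384

Derivation:
Let f(t,s) = #length-t paths at position s with S_1..S_t all ≥ -1.
f(t,s) = f(t-1,s-1) + f(t-1,s+1) for s ≥ -1; f(t,s) = 0 for s < -1.
t=0: f(0,0)=1
t=1: f(1,-1)=1 f(1,1)=1
t=2: f(2,0)=2 f(2,2)=1
t=3: f(3,-1)=2 f(3,1)=3 f(3,3)=1
t=4: f(4,0)=5 f(4,2)=4 f(4,4)=1
t=5: f(5,-1)=5 f(5,1)=9 f(5,3)=5 f(5,5)=1
t=6: f(6,0)=14 f(6,2)=14 f(6,4)=6 f(6,6)=1
t=7: f(7,-1)=14 f(7,1)=28 f(7,3)=20 f(7,5)=7 f(7,7)=1
t=8: f(8,0)=42 f(8,2)=48 f(8,4)=27 f(8,6)=8 f(8,8)=1
t=9: f(9,-1)=42 f(9,1)=90 f(9,3)=75 f(9,5)=35 f(9,7)=9 f(9,9)=1
t=10: f(10,0)=132 f(10,2)=165 f(10,4)=110 f(10,6)=44 f(10,8)=10 f(10,10)=1
t=11: f(11,-1)=132 f(11,1)=297 f(11,3)=275 f(11,5)=154 f(11,7)=54 f(11,9)=11 f(11,11)=1
t=12: f(12,0)=429 f(12,2)=572 f(12,4)=429 f(12,6)=208 f(12,8)=65 f(12,10)=12 f(12,12)=1
t=13: f(13,-1)=429 f(13,1)=1001 f(13,3)=1001 f(13,5)=637 f(13,7)=273 f(13,9)=77 f(13,11)=13 f(13,13)=1
t=14: f(14,0)=1430 f(14,2)=2002 f(14,4)=1638 f(14,6)=910 f(14,8)=350 f(14,10)=90 f(14,12)=14 f(14,14)=1
t=15: f(15,-1)=1430 f(15,1)=3432 f(15,3)=3640 f(15,5)=2548 f(15,7)=1260 f(15,9)=440 f(15,11)=104 f(15,13)=15 f(15,15)=1
Σ_s f(15,s) = 12870
P = 12870/32768 = 6435/16384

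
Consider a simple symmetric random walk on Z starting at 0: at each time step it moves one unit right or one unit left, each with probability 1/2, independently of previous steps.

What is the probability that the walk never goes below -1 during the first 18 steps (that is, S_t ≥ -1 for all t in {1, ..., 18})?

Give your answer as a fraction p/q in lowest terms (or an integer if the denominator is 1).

Answer: 46189/131072

Derivation:
Let f(t,s) = #length-t paths at position s with S_1..S_t all ≥ -1.
f(t,s) = f(t-1,s-1) + f(t-1,s+1) for s ≥ -1; f(t,s) = 0 for s < -1.
t=0: f(0,0)=1
t=1: f(1,-1)=1 f(1,1)=1
t=2: f(2,0)=2 f(2,2)=1
t=3: f(3,-1)=2 f(3,1)=3 f(3,3)=1
t=4: f(4,0)=5 f(4,2)=4 f(4,4)=1
t=5: f(5,-1)=5 f(5,1)=9 f(5,3)=5 f(5,5)=1
t=6: f(6,0)=14 f(6,2)=14 f(6,4)=6 f(6,6)=1
t=7: f(7,-1)=14 f(7,1)=28 f(7,3)=20 f(7,5)=7 f(7,7)=1
t=8: f(8,0)=42 f(8,2)=48 f(8,4)=27 f(8,6)=8 f(8,8)=1
t=9: f(9,-1)=42 f(9,1)=90 f(9,3)=75 f(9,5)=35 f(9,7)=9 f(9,9)=1
t=10: f(10,0)=132 f(10,2)=165 f(10,4)=110 f(10,6)=44 f(10,8)=10 f(10,10)=1
t=11: f(11,-1)=132 f(11,1)=297 f(11,3)=275 f(11,5)=154 f(11,7)=54 f(11,9)=11 f(11,11)=1
t=12: f(12,0)=429 f(12,2)=572 f(12,4)=429 f(12,6)=208 f(12,8)=65 f(12,10)=12 f(12,12)=1
t=13: f(13,-1)=429 f(13,1)=1001 f(13,3)=1001 f(13,5)=637 f(13,7)=273 f(13,9)=77 f(13,11)=13 f(13,13)=1
t=14: f(14,0)=1430 f(14,2)=2002 f(14,4)=1638 f(14,6)=910 f(14,8)=350 f(14,10)=90 f(14,12)=14 f(14,14)=1
t=15: f(15,-1)=1430 f(15,1)=3432 f(15,3)=3640 f(15,5)=2548 f(15,7)=1260 f(15,9)=440 f(15,11)=104 f(15,13)=15 f(15,15)=1
t=16: f(16,0)=4862 f(16,2)=7072 f(16,4)=6188 f(16,6)=3808 f(16,8)=1700 f(16,10)=544 f(16,12)=119 f(16,14)=16 f(16,16)=1
t=17: f(17,-1)=4862 f(17,1)=11934 f(17,3)=13260 f(17,5)=9996 f(17,7)=5508 f(17,9)=2244 f(17,11)=663 f(17,13)=135 f(17,15)=17 f(17,17)=1
t=18: f(18,0)=16796 f(18,2)=25194 f(18,4)=23256 f(18,6)=15504 f(18,8)=7752 f(18,10)=2907 f(18,12)=798 f(18,14)=152 f(18,16)=18 f(18,18)=1
Σ_s f(18,s) = 92378
P = 92378/262144 = 46189/131072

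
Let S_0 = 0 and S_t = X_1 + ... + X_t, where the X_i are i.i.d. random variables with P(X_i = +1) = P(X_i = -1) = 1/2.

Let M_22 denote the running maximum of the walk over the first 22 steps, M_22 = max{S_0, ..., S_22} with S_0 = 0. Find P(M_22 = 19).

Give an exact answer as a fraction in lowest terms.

Answer: 11/2097152

Derivation:
Let M_22 = max(S_0,...,S_22). Use the reflection principle: for j ≥ 1, #{paths with M_22 ≥ j} = #{S_22 ≥ j} + #{S_22 ≥ j+1}.
By reflection, #{M_22 ≥ 19} = #{S_22 ≥ 19} + #{S_22 ≥ 20} = 23 + 23 = 46.
#{M_22 ≥ 20} = #{S_22 ≥ 20} + #{S_22 ≥ 21} = 23 + 1 = 24.
#{M_22 = 19} = 46 - 24 = 22.
P(M_22 = 19) = 22/4194304 = 11/2097152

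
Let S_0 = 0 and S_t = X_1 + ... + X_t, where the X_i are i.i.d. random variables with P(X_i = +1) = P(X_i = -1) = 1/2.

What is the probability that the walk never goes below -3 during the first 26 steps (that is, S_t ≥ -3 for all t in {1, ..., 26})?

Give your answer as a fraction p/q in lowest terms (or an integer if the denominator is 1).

Answer: 2340135/4194304

Derivation:
Let f(t,s) = #length-t paths at position s with S_1..S_t all ≥ -3.
f(t,s) = f(t-1,s-1) + f(t-1,s+1) for s ≥ -3; f(t,s) = 0 for s < -3.
t=0: f(0,0)=1
t=1: f(1,-1)=1 f(1,1)=1
t=2: f(2,-2)=1 f(2,0)=2 f(2,2)=1
t=3: f(3,-3)=1 f(3,-1)=3 f(3,1)=3 f(3,3)=1
t=4: f(4,-2)=4 f(4,0)=6 f(4,2)=4 f(4,4)=1
t=5: f(5,-3)=4 f(5,-1)=10 f(5,1)=10 f(5,3)=5 f(5,5)=1
t=6: f(6,-2)=14 f(6,0)=20 f(6,2)=15 f(6,4)=6 f(6,6)=1
t=7: f(7,-3)=14 f(7,-1)=34 f(7,1)=35 f(7,3)=21 f(7,5)=7 f(7,7)=1
t=8: f(8,-2)=48 f(8,0)=69 f(8,2)=56 f(8,4)=28 f(8,6)=8 f(8,8)=1
t=9: f(9,-3)=48 f(9,-1)=117 f(9,1)=125 f(9,3)=84 f(9,5)=36 f(9,7)=9 f(9,9)=1
t=10: f(10,-2)=165 f(10,0)=242 f(10,2)=209 f(10,4)=120 f(10,6)=45 f(10,8)=10 f(10,10)=1
t=11: f(11,-3)=165 f(11,-1)=407 f(11,1)=451 f(11,3)=329 f(11,5)=165 f(11,7)=55 f(11,9)=11 f(11,11)=1
t=12: f(12,-2)=572 f(12,0)=858 f(12,2)=780 f(12,4)=494 f(12,6)=220 f(12,8)=66 f(12,10)=12 f(12,12)=1
t=13: f(13,-3)=572 f(13,-1)=1430 f(13,1)=1638 f(13,3)=1274 f(13,5)=714 f(13,7)=286 f(13,9)=78 f(13,11)=13 f(13,13)=1
t=14: f(14,-2)=2002 f(14,0)=3068 f(14,2)=2912 f(14,4)=1988 f(14,6)=1000 f(14,8)=364 f(14,10)=91 f(14,12)=14 f(14,14)=1
t=15: f(15,-3)=2002 f(15,-1)=5070 f(15,1)=5980 f(15,3)=4900 f(15,5)=2988 f(15,7)=1364 f(15,9)=455 f(15,11)=105 f(15,13)=15 f(15,15)=1
t=16: f(16,-2)=7072 f(16,0)=11050 f(16,2)=10880 f(16,4)=7888 f(16,6)=4352 f(16,8)=1819 f(16,10)=560 f(16,12)=120 f(16,14)=16 f(16,16)=1
t=17: f(17,-3)=7072 f(17,-1)=18122 f(17,1)=21930 f(17,3)=18768 f(17,5)=12240 f(17,7)=6171 f(17,9)=2379 f(17,11)=680 f(17,13)=136 f(17,15)=17 f(17,17)=1
t=18: f(18,-2)=25194 f(18,0)=40052 f(18,2)=40698 f(18,4)=31008 f(18,6)=18411 f(18,8)=8550 f(18,10)=3059 f(18,12)=816 f(18,14)=153 f(18,16)=18 f(18,18)=1
t=19: f(19,-3)=25194 f(19,-1)=65246 f(19,1)=80750 f(19,3)=71706 f(19,5)=49419 f(19,7)=26961 f(19,9)=11609 f(19,11)=3875 f(19,13)=969 f(19,15)=171 f(19,17)=19 f(19,19)=1
t=20: f(20,-2)=90440 f(20,0)=145996 f(20,2)=152456 f(20,4)=121125 f(20,6)=76380 f(20,8)=38570 f(20,10)=15484 f(20,12)=4844 f(20,14)=1140 f(20,16)=190 f(20,18)=20 f(20,20)=1
t=21: f(21,-3)=90440 f(21,-1)=236436 f(21,1)=298452 f(21,3)=273581 f(21,5)=197505 f(21,7)=114950 f(21,9)=54054 f(21,11)=20328 f(21,13)=5984 f(21,15)=1330 f(21,17)=210 f(21,19)=21 f(21,21)=1
t=22: f(22,-2)=326876 f(22,0)=534888 f(22,2)=572033 f(22,4)=471086 f(22,6)=312455 f(22,8)=169004 f(22,10)=74382 f(22,12)=26312 f(22,14)=7314 f(22,16)=1540 f(22,18)=231 f(22,20)=22 f(22,22)=1
t=23: f(23,-3)=326876 f(23,-1)=861764 f(23,1)=1106921 f(23,3)=1043119 f(23,5)=783541 f(23,7)=481459 f(23,9)=243386 f(23,11)=100694 f(23,13)=33626 f(23,15)=8854 f(23,17)=1771 f(23,19)=253 f(23,21)=23 f(23,23)=1
t=24: f(24,-2)=1188640 f(24,0)=1968685 f(24,2)=2150040 f(24,4)=1826660 f(24,6)=1265000 f(24,8)=724845 f(24,10)=344080 f(24,12)=134320 f(24,14)=42480 f(24,16)=10625 f(24,18)=2024 f(24,20)=276 f(24,22)=24 f(24,24)=1
t=25: f(25,-3)=1188640 f(25,-1)=3157325 f(25,1)=4118725 f(25,3)=3976700 f(25,5)=3091660 f(25,7)=1989845 f(25,9)=1068925 f(25,11)=478400 f(25,13)=176800 f(25,15)=53105 f(25,17)=12649 f(25,19)=2300 f(25,21)=300 f(25,23)=25 f(25,25)=1
t=26: f(26,-2)=4345965 f(26,0)=7276050 f(26,2)=8095425 f(26,4)=7068360 f(26,6)=5081505 f(26,8)=3058770 f(26,10)=1547325 f(26,12)=655200 f(26,14)=229905 f(26,16)=65754 f(26,18)=14949 f(26,20)=2600 f(26,22)=325 f(26,24)=26 f(26,26)=1
Σ_s f(26,s) = 37442160
P = 37442160/67108864 = 2340135/4194304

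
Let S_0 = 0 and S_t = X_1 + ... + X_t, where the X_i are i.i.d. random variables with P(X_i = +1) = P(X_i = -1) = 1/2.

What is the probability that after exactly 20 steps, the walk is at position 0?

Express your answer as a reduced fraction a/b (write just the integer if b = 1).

Answer: 46189/262144

Derivation:
To return to 0 after 20 steps: need exactly 10 steps of +1 and 10 of -1.
Favorable paths: C(20,10) = 184756
Total paths: 2^20 = 1048576
P = 184756/1048576 = 46189/262144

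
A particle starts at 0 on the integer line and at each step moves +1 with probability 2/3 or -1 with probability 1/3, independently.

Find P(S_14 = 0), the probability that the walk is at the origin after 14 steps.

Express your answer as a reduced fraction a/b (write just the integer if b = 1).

To be at 0 after 14 steps: need exactly 7 steps of +1 and 7 of -1.
Number of such sequences: C(14,7) = 3432
Each has probability (2/3)^7 · (1/3)^7 = 128/4782969
P = 3432 · 128/4782969 = 146432/1594323

Answer: 146432/1594323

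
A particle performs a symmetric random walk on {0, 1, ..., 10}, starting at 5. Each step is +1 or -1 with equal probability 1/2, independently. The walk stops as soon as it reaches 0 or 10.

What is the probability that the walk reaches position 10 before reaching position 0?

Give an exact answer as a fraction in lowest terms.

Symmetric walk (p = 1/2): the harmonic-function argument gives P(hit 10 before 0 | start at 5) = a/N.
P = 5/10 = 1/2

Answer: 1/2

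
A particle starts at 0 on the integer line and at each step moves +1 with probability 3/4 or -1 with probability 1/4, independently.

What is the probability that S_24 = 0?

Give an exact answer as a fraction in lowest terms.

To be at 0 after 24 steps: need exactly 12 steps of +1 and 12 of -1.
Number of such sequences: C(24,12) = 2704156
Each has probability (3/4)^12 · (1/4)^12 = 531441/281474976710656
P = 2704156 · 531441/281474976710656 = 359274842199/70368744177664

Answer: 359274842199/70368744177664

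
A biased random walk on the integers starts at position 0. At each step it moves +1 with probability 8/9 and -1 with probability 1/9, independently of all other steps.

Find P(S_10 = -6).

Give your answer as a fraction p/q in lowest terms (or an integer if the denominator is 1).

To reach position -6 after 10 steps: need 2 steps of +1 and 8 steps of -1.
Number of such sequences: C(10,2) = 45
Each has probability (8/9)^2 · (1/9)^8 = 64/3486784401
P = 45 · 64/3486784401 = 320/387420489

Answer: 320/387420489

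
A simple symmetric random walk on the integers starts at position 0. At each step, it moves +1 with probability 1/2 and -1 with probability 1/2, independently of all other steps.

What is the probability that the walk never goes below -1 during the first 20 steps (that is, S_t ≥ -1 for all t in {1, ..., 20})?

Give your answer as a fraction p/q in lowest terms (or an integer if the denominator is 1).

Let f(t,s) = #length-t paths at position s with S_1..S_t all ≥ -1.
f(t,s) = f(t-1,s-1) + f(t-1,s+1) for s ≥ -1; f(t,s) = 0 for s < -1.
t=0: f(0,0)=1
t=1: f(1,-1)=1 f(1,1)=1
t=2: f(2,0)=2 f(2,2)=1
t=3: f(3,-1)=2 f(3,1)=3 f(3,3)=1
t=4: f(4,0)=5 f(4,2)=4 f(4,4)=1
t=5: f(5,-1)=5 f(5,1)=9 f(5,3)=5 f(5,5)=1
t=6: f(6,0)=14 f(6,2)=14 f(6,4)=6 f(6,6)=1
t=7: f(7,-1)=14 f(7,1)=28 f(7,3)=20 f(7,5)=7 f(7,7)=1
t=8: f(8,0)=42 f(8,2)=48 f(8,4)=27 f(8,6)=8 f(8,8)=1
t=9: f(9,-1)=42 f(9,1)=90 f(9,3)=75 f(9,5)=35 f(9,7)=9 f(9,9)=1
t=10: f(10,0)=132 f(10,2)=165 f(10,4)=110 f(10,6)=44 f(10,8)=10 f(10,10)=1
t=11: f(11,-1)=132 f(11,1)=297 f(11,3)=275 f(11,5)=154 f(11,7)=54 f(11,9)=11 f(11,11)=1
t=12: f(12,0)=429 f(12,2)=572 f(12,4)=429 f(12,6)=208 f(12,8)=65 f(12,10)=12 f(12,12)=1
t=13: f(13,-1)=429 f(13,1)=1001 f(13,3)=1001 f(13,5)=637 f(13,7)=273 f(13,9)=77 f(13,11)=13 f(13,13)=1
t=14: f(14,0)=1430 f(14,2)=2002 f(14,4)=1638 f(14,6)=910 f(14,8)=350 f(14,10)=90 f(14,12)=14 f(14,14)=1
t=15: f(15,-1)=1430 f(15,1)=3432 f(15,3)=3640 f(15,5)=2548 f(15,7)=1260 f(15,9)=440 f(15,11)=104 f(15,13)=15 f(15,15)=1
t=16: f(16,0)=4862 f(16,2)=7072 f(16,4)=6188 f(16,6)=3808 f(16,8)=1700 f(16,10)=544 f(16,12)=119 f(16,14)=16 f(16,16)=1
t=17: f(17,-1)=4862 f(17,1)=11934 f(17,3)=13260 f(17,5)=9996 f(17,7)=5508 f(17,9)=2244 f(17,11)=663 f(17,13)=135 f(17,15)=17 f(17,17)=1
t=18: f(18,0)=16796 f(18,2)=25194 f(18,4)=23256 f(18,6)=15504 f(18,8)=7752 f(18,10)=2907 f(18,12)=798 f(18,14)=152 f(18,16)=18 f(18,18)=1
t=19: f(19,-1)=16796 f(19,1)=41990 f(19,3)=48450 f(19,5)=38760 f(19,7)=23256 f(19,9)=10659 f(19,11)=3705 f(19,13)=950 f(19,15)=170 f(19,17)=19 f(19,19)=1
t=20: f(20,0)=58786 f(20,2)=90440 f(20,4)=87210 f(20,6)=62016 f(20,8)=33915 f(20,10)=14364 f(20,12)=4655 f(20,14)=1120 f(20,16)=189 f(20,18)=20 f(20,20)=1
Σ_s f(20,s) = 352716
P = 352716/1048576 = 88179/262144

Answer: 88179/262144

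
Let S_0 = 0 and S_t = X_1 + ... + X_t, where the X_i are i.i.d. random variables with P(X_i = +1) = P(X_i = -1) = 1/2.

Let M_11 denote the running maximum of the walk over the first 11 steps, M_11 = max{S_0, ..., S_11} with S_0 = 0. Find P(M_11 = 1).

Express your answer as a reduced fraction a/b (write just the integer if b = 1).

Answer: 231/1024

Derivation:
Let M_11 = max(S_0,...,S_11). Use the reflection principle: for j ≥ 1, #{paths with M_11 ≥ j} = #{S_11 ≥ j} + #{S_11 ≥ j+1}.
By reflection, #{M_11 ≥ 1} = #{S_11 ≥ 1} + #{S_11 ≥ 2} = 1024 + 562 = 1586.
#{M_11 ≥ 2} = #{S_11 ≥ 2} + #{S_11 ≥ 3} = 562 + 562 = 1124.
#{M_11 = 1} = 1586 - 1124 = 462.
P(M_11 = 1) = 462/2048 = 231/1024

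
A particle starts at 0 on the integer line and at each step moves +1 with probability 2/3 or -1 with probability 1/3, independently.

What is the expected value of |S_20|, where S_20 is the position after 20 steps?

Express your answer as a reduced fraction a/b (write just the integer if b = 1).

Answer: 24018023140/3486784401

Derivation:
S_20 takes values m ≡ 0 (mod 2) with |m| ≤ 20; P(S_20=m) = C(20,(20+m)/2) · (2/3)^((20+m)/2) · (1/3)^((20-m)/2).
Distribution: P(S=-20)=1/3486784401, P(S=-18)=40/3486784401, P(S=-16)=760/3486784401, P(S=-14)=3040/1162261467, P(S=-12)=25840/1162261467, P(S=-10)=165376/1162261467, P(S=-8)=826880/1162261467, P(S=-6)=3307520/1162261467, P(S=-4)=10749440/1162261467, P(S=-2)=85995520/3486784401, P(S=0)=189190144/3486784401, P(S=2)=343982080/3486784401, P(S=4)=171991040/1162261467, P(S=6)=211681280/1162261467, P(S=8)=211681280/1162261467, P(S=10)=169345024/1162261467, P(S=12)=105840640/1162261467, P(S=14)=49807360/1162261467, P(S=16)=49807360/3486784401, P(S=18)=10485760/3486784401, P(S=20)=1048576/3486784401
E[|S_20|] = Σ_m |m|·P(S_20=m) = 24018023140/3486784401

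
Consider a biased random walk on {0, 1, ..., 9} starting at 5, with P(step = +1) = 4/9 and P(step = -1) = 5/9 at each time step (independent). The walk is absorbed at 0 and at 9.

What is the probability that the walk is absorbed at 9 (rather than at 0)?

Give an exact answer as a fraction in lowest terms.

Biased walk: p = 4/9, q = 5/9, r = q/p = 5/4
Gambler's ruin: P(hit 9 before 0 | start at 5) = (1 - r^a)/(1 - r^N)
r^5 = 3125/1024; r^9 = 1953125/262144
P = (1 - 3125/1024) / (1 - 1953125/262144) = -2101/1024 / -1690981/262144 = 537856/1690981

Answer: 537856/1690981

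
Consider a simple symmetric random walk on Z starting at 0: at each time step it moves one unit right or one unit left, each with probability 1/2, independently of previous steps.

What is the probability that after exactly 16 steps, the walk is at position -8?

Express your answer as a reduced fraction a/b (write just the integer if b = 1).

To reach position -8 after 16 steps: need 4 steps of +1 and 12 of -1.
Favorable paths: C(16,4) = 1820
Total paths: 2^16 = 65536
P = 1820/65536 = 455/16384

Answer: 455/16384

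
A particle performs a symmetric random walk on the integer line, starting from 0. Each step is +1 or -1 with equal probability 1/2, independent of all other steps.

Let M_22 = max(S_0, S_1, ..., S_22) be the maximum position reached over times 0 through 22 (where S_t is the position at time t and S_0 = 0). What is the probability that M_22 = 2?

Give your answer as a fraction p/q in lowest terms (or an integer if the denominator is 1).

Let M_22 = max(S_0,...,S_22). Use the reflection principle: for j ≥ 1, #{paths with M_22 ≥ j} = #{S_22 ≥ j} + #{S_22 ≥ j+1}.
By reflection, #{M_22 ≥ 2} = #{S_22 ≥ 2} + #{S_22 ≥ 3} = 1744436 + 1097790 = 2842226.
#{M_22 ≥ 3} = #{S_22 ≥ 3} + #{S_22 ≥ 4} = 1097790 + 1097790 = 2195580.
#{M_22 = 2} = 2842226 - 2195580 = 646646.
P(M_22 = 2) = 646646/4194304 = 323323/2097152

Answer: 323323/2097152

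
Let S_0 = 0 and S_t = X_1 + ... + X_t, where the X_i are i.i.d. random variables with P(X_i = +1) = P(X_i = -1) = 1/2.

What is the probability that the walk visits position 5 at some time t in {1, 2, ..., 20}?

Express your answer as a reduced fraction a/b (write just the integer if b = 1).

Count via complement. Let g(t,s) = #length-t paths at position s with S_1..S_t all ≠ 5.
g(t,s) = g(t-1,s-1) + g(t-1,s+1) for s ≠ 5; g(t,5) = 0.
t=0: g(0,0)=1
t=1: g(1,-1)=1 g(1,1)=1
t=2: g(2,-2)=1 g(2,0)=2 g(2,2)=1
t=3: g(3,-3)=1 g(3,-1)=3 g(3,1)=3 g(3,3)=1
t=4: g(4,-4)=1 g(4,-2)=4 g(4,0)=6 g(4,2)=4 g(4,4)=1
t=5: g(5,-5)=1 g(5,-3)=5 g(5,-1)=10 g(5,1)=10 g(5,3)=5
t=6: g(6,-6)=1 g(6,-4)=6 g(6,-2)=15 g(6,0)=20 g(6,2)=15 g(6,4)=5
t=7: g(7,-7)=1 g(7,-5)=7 g(7,-3)=21 g(7,-1)=35 g(7,1)=35 g(7,3)=20
t=8: g(8,-8)=1 g(8,-6)=8 g(8,-4)=28 g(8,-2)=56 g(8,0)=70 g(8,2)=55 g(8,4)=20
t=9: g(9,-9)=1 g(9,-7)=9 g(9,-5)=36 g(9,-3)=84 g(9,-1)=126 g(9,1)=125 g(9,3)=75
t=10: g(10,-10)=1 g(10,-8)=10 g(10,-6)=45 g(10,-4)=120 g(10,-2)=210 g(10,0)=251 g(10,2)=200 g(10,4)=75
t=11: g(11,-11)=1 g(11,-9)=11 g(11,-7)=55 g(11,-5)=165 g(11,-3)=330 g(11,-1)=461 g(11,1)=451 g(11,3)=275
t=12: g(12,-12)=1 g(12,-10)=12 g(12,-8)=66 g(12,-6)=220 g(12,-4)=495 g(12,-2)=791 g(12,0)=912 g(12,2)=726 g(12,4)=275
t=13: g(13,-13)=1 g(13,-11)=13 g(13,-9)=78 g(13,-7)=286 g(13,-5)=715 g(13,-3)=1286 g(13,-1)=1703 g(13,1)=1638 g(13,3)=1001
t=14: g(14,-14)=1 g(14,-12)=14 g(14,-10)=91 g(14,-8)=364 g(14,-6)=1001 g(14,-4)=2001 g(14,-2)=2989 g(14,0)=3341 g(14,2)=2639 g(14,4)=1001
t=15: g(15,-15)=1 g(15,-13)=15 g(15,-11)=105 g(15,-9)=455 g(15,-7)=1365 g(15,-5)=3002 g(15,-3)=4990 g(15,-1)=6330 g(15,1)=5980 g(15,3)=3640
t=16: g(16,-16)=1 g(16,-14)=16 g(16,-12)=120 g(16,-10)=560 g(16,-8)=1820 g(16,-6)=4367 g(16,-4)=7992 g(16,-2)=11320 g(16,0)=12310 g(16,2)=9620 g(16,4)=3640
t=17: g(17,-17)=1 g(17,-15)=17 g(17,-13)=136 g(17,-11)=680 g(17,-9)=2380 g(17,-7)=6187 g(17,-5)=12359 g(17,-3)=19312 g(17,-1)=23630 g(17,1)=21930 g(17,3)=13260
t=18: g(18,-18)=1 g(18,-16)=18 g(18,-14)=153 g(18,-12)=816 g(18,-10)=3060 g(18,-8)=8567 g(18,-6)=18546 g(18,-4)=31671 g(18,-2)=42942 g(18,0)=45560 g(18,2)=35190 g(18,4)=13260
t=19: g(19,-19)=1 g(19,-17)=19 g(19,-15)=171 g(19,-13)=969 g(19,-11)=3876 g(19,-9)=11627 g(19,-7)=27113 g(19,-5)=50217 g(19,-3)=74613 g(19,-1)=88502 g(19,1)=80750 g(19,3)=48450
t=20: g(20,-20)=1 g(20,-18)=20 g(20,-16)=190 g(20,-14)=1140 g(20,-12)=4845 g(20,-10)=15503 g(20,-8)=38740 g(20,-6)=77330 g(20,-4)=124830 g(20,-2)=163115 g(20,0)=169252 g(20,2)=129200 g(20,4)=48450
Paths never hitting 5: Σ_s g(20,s) = 772616
Paths hitting 5: 2^20 - 772616 = 275960
P = 275960/1048576 = 34495/131072

Answer: 34495/131072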